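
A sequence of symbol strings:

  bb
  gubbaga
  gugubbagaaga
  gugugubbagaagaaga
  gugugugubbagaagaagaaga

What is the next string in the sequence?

Every step adds gu to the front and aga to the end of the previous string.
Applying this once more to gugugugubbagaagaagaaga:

gugugugugubbagaagaagaagaaga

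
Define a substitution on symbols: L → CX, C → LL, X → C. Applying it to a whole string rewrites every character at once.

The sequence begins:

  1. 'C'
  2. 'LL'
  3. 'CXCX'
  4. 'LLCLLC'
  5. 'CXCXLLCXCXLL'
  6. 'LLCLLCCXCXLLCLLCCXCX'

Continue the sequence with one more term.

Rewriting the 20 symbols of LLCLLCCXCXLLCLLCCXCX one by one yields CX CX LL CX CX LL LL C LL C CX CX LL CX CX LL LL C LL C; concatenated:

CXCXLLCXCXLLLLCLLCCXCXLLCXCXLLLLCLLC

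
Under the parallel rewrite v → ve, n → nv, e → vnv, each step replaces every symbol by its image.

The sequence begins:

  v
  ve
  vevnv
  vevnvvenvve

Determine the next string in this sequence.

Rewriting each symbol of vevnvvenvve: v→ve, e→vnv, v→ve, n→nv, v→ve, v→ve, e→vnv, n→nv, v→ve, v→ve, e→vnv, which concatenates to ve vnv ve nv ve ve vnv nv ve ve vnv.

vevnvvenvvevevnvnvvevevnv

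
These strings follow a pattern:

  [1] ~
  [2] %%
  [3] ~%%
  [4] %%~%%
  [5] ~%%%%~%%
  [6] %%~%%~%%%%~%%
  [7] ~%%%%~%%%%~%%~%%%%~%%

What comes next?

This is a Fibonacci-style word recurrence s(k) = s(k−2)·s(k−1): e.g. ~·%% = ~%%.
Continuing: %%~%%~%%%%~%% · ~%%%%~%%%%~%%~%%%%~%% gives term 8.

%%~%%~%%%%~%%~%%%%~%%%%~%%~%%%%~%%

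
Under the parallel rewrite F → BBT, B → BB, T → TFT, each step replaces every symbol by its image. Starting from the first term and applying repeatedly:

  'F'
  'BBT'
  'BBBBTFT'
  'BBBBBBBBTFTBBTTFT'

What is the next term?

Rewriting the 17 symbols of BBBBBBBBTFTBBTTFT one by one yields BB BB BB BB BB BB BB BB TFT BBT TFT BB BB TFT TFT BBT TFT; concatenated:

BBBBBBBBBBBBBBBBTFTBBTTFTBBBBTFTTFTBBTTFT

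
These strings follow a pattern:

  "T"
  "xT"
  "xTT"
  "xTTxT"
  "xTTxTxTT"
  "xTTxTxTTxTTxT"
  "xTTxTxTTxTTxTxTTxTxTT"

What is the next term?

xTTxTxTTxTTxTxTTxTxTTxTTxTxTTxTTxT

From term 3 onward, concatenate the last term with the second-to-last: xT·T = xTT, xTT·xT = xTTxT, …
Continuing: xTTxTxTTxTTxTxTTxTxTT · xTTxTxTTxTTxT gives term 8.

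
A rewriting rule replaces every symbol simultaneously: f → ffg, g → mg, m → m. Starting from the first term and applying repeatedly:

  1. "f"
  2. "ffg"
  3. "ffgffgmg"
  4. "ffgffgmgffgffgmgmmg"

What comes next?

ffgffgmgffgffgmgmmgffgffgmgffgffgmgmmgmmmg

Applying the rule to each of the 19 symbols of ffgffgmgffgffgmgmmg gives the pieces ffg ffg mg ffg ffg mg m mg ffg ffg mg ffg ffg mg m mg m m mg, which concatenate to the answer.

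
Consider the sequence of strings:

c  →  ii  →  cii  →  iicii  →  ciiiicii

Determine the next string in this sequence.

iiciiciiiicii

Each term (from the third on) is the two preceding terms concatenated in order: term 3 = c·ii = cii.
The next term joins iicii and ciiiicii.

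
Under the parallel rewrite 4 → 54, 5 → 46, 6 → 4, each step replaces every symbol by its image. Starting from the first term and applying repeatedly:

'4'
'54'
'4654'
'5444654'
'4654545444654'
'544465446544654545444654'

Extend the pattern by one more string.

46545454446545444654544465446544654545444654

Applying the rule to each of the 24 symbols of 544465446544654545444654 gives the pieces 46 54 54 54 4 46 54 54 4 46 54 54 4 46 54 46 54 46 54 54 54 4 46 54, which concatenate to the answer.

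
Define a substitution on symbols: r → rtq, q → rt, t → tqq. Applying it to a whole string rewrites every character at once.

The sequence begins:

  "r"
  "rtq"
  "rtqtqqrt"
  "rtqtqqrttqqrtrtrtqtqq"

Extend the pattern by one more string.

Applying the rule to each of the 21 symbols of rtqtqqrttqqrtrtrtqtqq gives the pieces rtq tqq rt tqq rt rt rtq tqq tqq rt rt rtq tqq rtq tqq rtq tqq rt tqq rt rt, which concatenate to the answer.

rtqtqqrttqqrtrtrtqtqqtqqrtrtrtqtqqrtqtqqrtqtqqrttqqrtrt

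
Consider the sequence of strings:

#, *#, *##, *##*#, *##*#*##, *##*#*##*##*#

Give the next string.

*##*#*##*##*#*##*#*##

Each term (from the third on) is the previous term followed by the one before it: term 3 = *#·# = *##.
So term 7 is *##*#*##*##*#·*##*#*##.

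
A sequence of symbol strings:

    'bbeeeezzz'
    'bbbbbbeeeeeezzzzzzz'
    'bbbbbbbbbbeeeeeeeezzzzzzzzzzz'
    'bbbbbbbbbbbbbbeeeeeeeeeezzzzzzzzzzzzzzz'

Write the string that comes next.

Each string has the form b^{4n-2} e^{2n+2} z^{4n-1} (n = 1, 2, …).
For the next term, n = 5, so the run lengths are 18, 12, 19.

bbbbbbbbbbbbbbbbbbeeeeeeeeeeeezzzzzzzzzzzzzzzzzzz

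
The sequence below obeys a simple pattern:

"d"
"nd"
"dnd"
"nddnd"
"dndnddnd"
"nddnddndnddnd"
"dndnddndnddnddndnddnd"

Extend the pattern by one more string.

nddnddndnddnddndnddndnddnddndnddnd

Each term (from the third on) is the two preceding terms concatenated in order: term 3 = d·nd = dnd.
So term 8 is nddnddndnddnd·dndnddndnddnddndnddnd.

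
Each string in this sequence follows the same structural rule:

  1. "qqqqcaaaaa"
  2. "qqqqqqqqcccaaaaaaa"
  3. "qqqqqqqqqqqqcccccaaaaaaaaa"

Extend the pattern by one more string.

qqqqqqqqqqqqqqqqcccccccaaaaaaaaaaa

Term n consists of 4n q's, followed by 2n-1 c's, followed by 2n+3 a's (n = 1, 2, …).
At n = 4 the blocks have lengths 16, 7, 11.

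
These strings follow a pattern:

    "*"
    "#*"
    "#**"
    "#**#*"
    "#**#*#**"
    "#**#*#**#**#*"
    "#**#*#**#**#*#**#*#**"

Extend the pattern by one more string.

#**#*#**#**#*#**#*#**#**#*#**#**#*

Each term (from the third on) is the previous term followed by the one before it: term 3 = #*·* = #**.
Continuing: #**#*#**#**#*#**#*#** · #**#*#**#**#* gives term 8.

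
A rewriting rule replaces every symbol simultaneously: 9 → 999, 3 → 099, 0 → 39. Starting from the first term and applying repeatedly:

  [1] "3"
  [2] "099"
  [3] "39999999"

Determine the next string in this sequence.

Rewriting each symbol of 39999999: 3→099, 9→999, 9→999, 9→999, 9→999, 9→999, 9→999, 9→999, which concatenates to 099 999 999 999 999 999 999 999.

099999999999999999999999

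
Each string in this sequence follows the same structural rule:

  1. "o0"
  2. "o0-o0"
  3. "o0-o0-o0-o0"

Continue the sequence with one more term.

Every step duplicates the string with '-' between the halves.
One more doubling of o0-o0-o0-o0 gives the answer.

o0-o0-o0-o0-o0-o0-o0-o0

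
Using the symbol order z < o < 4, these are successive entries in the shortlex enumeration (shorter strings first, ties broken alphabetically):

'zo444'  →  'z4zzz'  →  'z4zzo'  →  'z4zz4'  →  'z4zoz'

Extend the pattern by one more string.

z4zoo

Find the rightmost character of z4zoz below 4, bump it to the next letter, and reset everything to its right to z.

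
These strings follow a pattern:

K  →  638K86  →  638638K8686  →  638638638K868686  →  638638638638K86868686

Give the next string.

Each term wraps the previous one in 638 on the left and 86 on the right.
Applying this once more to 638638638638K86868686:

638638638638638K8686868686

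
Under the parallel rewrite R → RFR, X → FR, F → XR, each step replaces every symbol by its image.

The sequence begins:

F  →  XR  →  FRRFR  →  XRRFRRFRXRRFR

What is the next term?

φ(XRRFRRFRXRRFR) expands symbol-by-symbol to FR RFR RFR XR RFR RFR XR RFR FR RFR RFR XR RFR; joining the 13 pieces gives the next term.

FRRFRRFRXRRFRRFRXRRFRFRRFRRFRXRRFR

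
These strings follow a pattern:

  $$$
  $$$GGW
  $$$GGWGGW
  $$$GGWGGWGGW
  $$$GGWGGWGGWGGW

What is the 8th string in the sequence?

$$$GGWGGWGGWGGWGGWGGWGGW

Every step adds GGW to the end: s(k+1) = s(k)·GGW.
From $$$GGWGGWGGWGGW, 3 further steps: $$$GGWGGWGGWGGW → $$$GGWGGWGGWGGWGGW → $$$GGWGGWGGWGGWGGWGGW → (answer).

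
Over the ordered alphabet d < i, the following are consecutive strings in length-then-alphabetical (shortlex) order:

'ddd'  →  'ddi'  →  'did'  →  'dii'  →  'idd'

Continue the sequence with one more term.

idi

Treat idd as a base-2 numeral over the given alphabet and add one, carrying through any trailing i's.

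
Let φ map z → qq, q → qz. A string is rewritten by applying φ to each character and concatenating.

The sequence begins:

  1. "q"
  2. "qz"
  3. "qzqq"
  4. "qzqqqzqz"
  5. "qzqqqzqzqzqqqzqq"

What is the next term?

Applying the rule to each of the 16 symbols of qzqqqzqzqzqqqzqq gives the pieces qz qq qz qz qz qq qz qq qz qq qz qz qz qq qz qz, which concatenate to the answer.

qzqqqzqzqzqqqzqqqzqqqzqzqzqqqzqz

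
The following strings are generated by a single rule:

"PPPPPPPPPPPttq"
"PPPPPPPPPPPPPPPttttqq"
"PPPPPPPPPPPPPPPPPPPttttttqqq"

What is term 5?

PPPPPPPPPPPPPPPPPPPPPPPPPPPttttttttttqqqqq

Each string has the form P^{4n+3} t^{2n-2} q^{n-1}, where the shown terms are n = 2, 3, 4.
At n = 6 the blocks have lengths 27, 10, 5.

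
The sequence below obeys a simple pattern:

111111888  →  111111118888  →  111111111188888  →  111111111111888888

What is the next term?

Reading off run lengths: 1 runs 6, 8, 10, 12; 8 runs 3, 4, 5, 6 — each is linear in n, where the shown terms are n = 3, 4, 5, 6.
At n = 7 the blocks have lengths 14, 7.

111111111111118888888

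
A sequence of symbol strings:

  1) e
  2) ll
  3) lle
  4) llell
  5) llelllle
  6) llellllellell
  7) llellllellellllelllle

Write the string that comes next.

From term 3 onward, concatenate the last term with the second-to-last: ll·e = lle, lle·ll = llell, …
Continuing: llellllellellllelllle · llellllellell gives term 8.

llellllellellllellllellellllellell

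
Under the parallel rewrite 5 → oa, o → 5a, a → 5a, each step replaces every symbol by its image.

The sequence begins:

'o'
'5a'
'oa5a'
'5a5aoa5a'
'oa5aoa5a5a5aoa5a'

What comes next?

Rewriting the 16 symbols of oa5aoa5a5a5aoa5a one by one yields 5a 5a oa 5a 5a 5a oa 5a oa 5a oa 5a 5a 5a oa 5a; concatenated:

5a5aoa5a5a5aoa5aoa5aoa5a5a5aoa5a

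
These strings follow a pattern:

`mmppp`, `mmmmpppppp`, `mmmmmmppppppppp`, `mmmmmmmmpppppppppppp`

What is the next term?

Term n consists of 2n m's, followed by 3n p's (n = 1, 2, …).
For the next term, n = 5, so the run lengths are 10, 15.

mmmmmmmmmmppppppppppppppp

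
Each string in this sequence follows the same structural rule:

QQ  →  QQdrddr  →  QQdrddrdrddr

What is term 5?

QQdrddrdrddrdrddrdrddr

The strings grow by a fixed suffix drddr each time.
From QQdrddrdrddr, 2 further steps: QQdrddrdrddr → QQdrddrdrddrdrddr → (answer).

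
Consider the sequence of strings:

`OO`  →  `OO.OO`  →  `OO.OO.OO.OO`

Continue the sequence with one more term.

Every step duplicates the string with '.' between the halves.
Doubling OO.OO.OO.OO with '.' between the halves:

OO.OO.OO.OO.OO.OO.OO.OO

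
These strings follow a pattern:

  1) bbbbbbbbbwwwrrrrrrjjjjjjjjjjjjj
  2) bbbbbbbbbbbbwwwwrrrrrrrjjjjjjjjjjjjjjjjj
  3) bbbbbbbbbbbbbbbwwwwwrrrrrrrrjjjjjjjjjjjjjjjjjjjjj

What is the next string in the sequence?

bbbbbbbbbbbbbbbbbbwwwwwwrrrrrrrrrjjjjjjjjjjjjjjjjjjjjjjjjj

Reading off run lengths: b runs 9, 12, 15; w runs 3, 4, 5; r runs 6, 7, 8; j runs 13, 17, 21 — each is linear in n, where the shown terms are n = 3, 4, 5.
At n = 6 the blocks have lengths 18, 6, 9, 25.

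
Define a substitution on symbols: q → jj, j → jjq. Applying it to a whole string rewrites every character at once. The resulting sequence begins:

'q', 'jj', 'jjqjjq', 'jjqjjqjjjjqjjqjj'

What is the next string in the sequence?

jjqjjqjjjjqjjqjjjjqjjqjjqjjqjjjjqjjqjjjjqjjq

φ(jjqjjqjjjjqjjqjj) expands symbol-by-symbol to jjq jjq jj jjq jjq jj jjq jjq jjq jjq jj jjq jjq jj jjq jjq; joining the 16 pieces gives the next term.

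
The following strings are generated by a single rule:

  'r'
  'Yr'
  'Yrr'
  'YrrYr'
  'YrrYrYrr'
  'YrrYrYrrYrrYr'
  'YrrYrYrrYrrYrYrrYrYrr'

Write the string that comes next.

YrrYrYrrYrrYrYrrYrYrrYrrYrYrrYrrYr

Each term (from the third on) is the previous term followed by the one before it: term 3 = Yr·r = Yrr.
So term 8 is YrrYrYrrYrrYrYrrYrYrr·YrrYrYrrYrrYr.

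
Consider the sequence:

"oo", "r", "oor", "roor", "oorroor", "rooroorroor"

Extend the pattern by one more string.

Each term (from the third on) is the two preceding terms concatenated in order: term 3 = oo·r = oor.
The next term joins oorroor and rooroorroor.

oorroorrooroorroor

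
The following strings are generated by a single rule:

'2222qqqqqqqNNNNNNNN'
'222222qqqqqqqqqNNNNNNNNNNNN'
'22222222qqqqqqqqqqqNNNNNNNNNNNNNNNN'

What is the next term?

2222222222qqqqqqqqqqqqqNNNNNNNNNNNNNNNNNNNN

Each string has the form 2^{2n} q^{2n+3} N^{4n}, where the shown terms are n = 2, 3, 4.
For the next term, n = 5, so the run lengths are 10, 13, 20.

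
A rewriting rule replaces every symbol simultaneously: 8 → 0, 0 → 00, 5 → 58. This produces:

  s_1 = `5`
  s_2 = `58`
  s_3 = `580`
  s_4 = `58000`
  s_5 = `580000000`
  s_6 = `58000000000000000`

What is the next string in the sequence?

580000000000000000000000000000000

Replace each of the 17 characters of 58000000000000000 in place — 58 0 00 00 00 00 00 00 00 00 00 00 00 00 00 00 00 — and concatenate.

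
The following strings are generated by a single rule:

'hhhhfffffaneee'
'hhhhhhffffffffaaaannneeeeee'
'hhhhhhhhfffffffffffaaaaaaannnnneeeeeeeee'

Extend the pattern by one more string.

Each string has the form h^{2n+2} f^{3n+2} a^{3n-2} n^{2n-1} e^{3n} (n = 1, 2, …).
For the next term, n = 4, so the run lengths are 10, 14, 10, 7, 12.

hhhhhhhhhhffffffffffffffaaaaaaaaaannnnnnneeeeeeeeeeee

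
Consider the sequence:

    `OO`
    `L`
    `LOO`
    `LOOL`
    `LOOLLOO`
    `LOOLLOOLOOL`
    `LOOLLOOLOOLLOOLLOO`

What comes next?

LOOLLOOLOOLLOOLLOOLOOLLOOLOOL

This is a Fibonacci-style word recurrence s(k) = s(k−1)·s(k−2): e.g. L·OO = LOO.
So term 8 is LOOLLOOLOOLLOOLLOO·LOOLLOOLOOL.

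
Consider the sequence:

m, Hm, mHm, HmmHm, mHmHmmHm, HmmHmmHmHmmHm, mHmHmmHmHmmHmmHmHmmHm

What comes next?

HmmHmmHmHmmHmmHmHmmHmHmmHmmHmHmmHm

Each term (from the third on) is the two preceding terms concatenated in order: term 3 = m·Hm = mHm.
So term 8 is HmmHmmHmHmmHm·mHmHmmHmHmmHmmHmHmmHm.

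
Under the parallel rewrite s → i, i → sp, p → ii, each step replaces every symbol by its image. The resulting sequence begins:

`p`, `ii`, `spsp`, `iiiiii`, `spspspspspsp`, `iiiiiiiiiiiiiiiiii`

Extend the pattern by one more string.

spspspspspspspspspspspspspspspspspsp

Replace each of the 18 characters of iiiiiiiiiiiiiiiiii in place — sp sp sp sp sp sp sp sp sp sp sp sp sp sp sp sp sp sp — and concatenate.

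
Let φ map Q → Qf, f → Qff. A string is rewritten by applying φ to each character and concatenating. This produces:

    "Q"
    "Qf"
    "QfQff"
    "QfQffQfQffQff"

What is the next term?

QfQffQfQffQffQfQffQfQffQffQfQffQff

φ(QfQffQfQffQff) expands symbol-by-symbol to Qf Qff Qf Qff Qff Qf Qff Qf Qff Qff Qf Qff Qff; joining the 13 pieces gives the next term.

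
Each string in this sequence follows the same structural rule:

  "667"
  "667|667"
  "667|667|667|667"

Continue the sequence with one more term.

s(k+1) = s(k)·|·s(k) — each term doubles the last with '|' between the halves.
One more doubling of 667|667|667|667 gives the answer.

667|667|667|667|667|667|667|667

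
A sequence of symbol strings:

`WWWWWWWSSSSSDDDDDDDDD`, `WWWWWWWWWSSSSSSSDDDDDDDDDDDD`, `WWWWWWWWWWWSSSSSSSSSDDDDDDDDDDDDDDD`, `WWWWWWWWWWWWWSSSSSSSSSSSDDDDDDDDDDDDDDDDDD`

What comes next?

Reading off run lengths: W runs 7, 9, 11, 13; S runs 5, 7, 9, 11; D runs 9, 12, 15, 18 — each is linear in n, where the shown terms are n = 2, 3, 4, 5.
Setting n = 6 gives 15, 13, 21 characters in each block.

WWWWWWWWWWWWWWWSSSSSSSSSSSSSDDDDDDDDDDDDDDDDDDDDD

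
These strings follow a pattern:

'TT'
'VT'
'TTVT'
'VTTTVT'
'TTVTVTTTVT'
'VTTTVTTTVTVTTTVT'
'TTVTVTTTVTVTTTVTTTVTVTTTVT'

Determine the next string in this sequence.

VTTTVTTTVTVTTTVTTTVTVTTTVTVTTTVTTTVTVTTTVT

Each term (from the third on) is the two preceding terms concatenated in order: term 3 = TT·VT = TTVT.
Continuing: VTTTVTTTVTVTTTVT · TTVTVTTTVTVTTTVTTTVTVTTTVT gives term 8.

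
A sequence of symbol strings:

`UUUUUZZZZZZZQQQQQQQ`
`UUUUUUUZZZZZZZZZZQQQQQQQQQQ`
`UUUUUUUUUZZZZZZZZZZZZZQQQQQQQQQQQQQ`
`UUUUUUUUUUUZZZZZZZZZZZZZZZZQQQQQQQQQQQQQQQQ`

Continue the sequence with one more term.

UUUUUUUUUUUUUZZZZZZZZZZZZZZZZZZZQQQQQQQQQQQQQQQQQQQ

Reading off run lengths: U runs 5, 7, 9, 11; Z runs 7, 10, 13, 16; Q runs 7, 10, 13, 16 — each is linear in n, where the shown terms are n = 3, 4, 5, 6.
Setting n = 7 gives 13, 19, 19 characters in each block.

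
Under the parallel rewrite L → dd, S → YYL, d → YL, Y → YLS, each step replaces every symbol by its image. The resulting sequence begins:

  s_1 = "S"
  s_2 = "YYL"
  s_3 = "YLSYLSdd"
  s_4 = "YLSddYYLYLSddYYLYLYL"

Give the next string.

YLSddYYLYLYLYLSYLSddYLSddYYLYLYLYLSYLSddYLSddYLSdd

Replace each of the 20 characters of YLSddYYLYLSddYYLYLYL in place — YLS dd YYL YL YL YLS YLS dd YLS dd YYL YL YL YLS YLS dd YLS dd YLS dd — and concatenate.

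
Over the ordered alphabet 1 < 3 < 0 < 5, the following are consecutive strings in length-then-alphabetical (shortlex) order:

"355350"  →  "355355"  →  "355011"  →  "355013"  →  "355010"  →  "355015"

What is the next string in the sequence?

Find the rightmost character of 355015 below 5, bump it to the next letter, and reset everything to its right to 1.

355031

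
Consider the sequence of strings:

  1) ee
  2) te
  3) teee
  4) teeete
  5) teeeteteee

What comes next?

teeeteteeeteeete

From term 3 onward, concatenate the last term with the second-to-last: te·ee = teee, teee·te = teeete, …
The next term joins teeeteteee and teeete.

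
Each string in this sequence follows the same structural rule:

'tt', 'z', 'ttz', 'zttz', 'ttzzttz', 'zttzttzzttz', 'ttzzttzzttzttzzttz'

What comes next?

From term 3 onward, concatenate the second-to-last term with the last: tt·z = ttz, z·ttz = zttz, …
The next term joins zttzttzzttz and ttzzttzzttzttzzttz.

zttzttzzttzttzzttzzttzttzzttz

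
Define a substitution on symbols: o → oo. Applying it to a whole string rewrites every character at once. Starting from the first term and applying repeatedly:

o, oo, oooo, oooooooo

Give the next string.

Apply φ to oooooooo symbol by symbol: o→oo, o→oo, o→oo, o→oo, o→oo, o→oo, o→oo, o→oo; joined: oo oo oo oo oo oo oo oo.

oooooooooooooooo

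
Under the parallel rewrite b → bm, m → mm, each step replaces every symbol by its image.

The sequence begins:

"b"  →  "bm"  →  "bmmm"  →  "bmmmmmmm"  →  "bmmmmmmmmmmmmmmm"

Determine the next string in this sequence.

Replace each of the 16 characters of bmmmmmmmmmmmmmmm in place — bm mm mm mm mm mm mm mm mm mm mm mm mm mm mm mm — and concatenate.

bmmmmmmmmmmmmmmmmmmmmmmmmmmmmmmm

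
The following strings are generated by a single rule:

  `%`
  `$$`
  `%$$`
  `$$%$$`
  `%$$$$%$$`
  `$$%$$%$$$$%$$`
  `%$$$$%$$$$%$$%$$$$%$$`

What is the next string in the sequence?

Each term (from the third on) is the two preceding terms concatenated in order: term 3 = %·$$ = %$$.
Continuing: $$%$$%$$$$%$$ · %$$$$%$$$$%$$%$$$$%$$ gives term 8.

$$%$$%$$$$%$$%$$$$%$$$$%$$%$$$$%$$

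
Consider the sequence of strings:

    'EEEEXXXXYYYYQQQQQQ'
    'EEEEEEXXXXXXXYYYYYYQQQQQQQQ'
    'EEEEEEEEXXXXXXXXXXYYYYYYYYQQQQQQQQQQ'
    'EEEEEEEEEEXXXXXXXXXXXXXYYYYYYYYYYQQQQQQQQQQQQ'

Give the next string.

Each string has the form E^{2n} X^{3n-2} Y^{2n} Q^{2n+2}, where the shown terms are n = 2, 3, 4, 5.
At n = 6 the blocks have lengths 12, 16, 12, 14.

EEEEEEEEEEEEXXXXXXXXXXXXXXXXYYYYYYYYYYYYQQQQQQQQQQQQQQ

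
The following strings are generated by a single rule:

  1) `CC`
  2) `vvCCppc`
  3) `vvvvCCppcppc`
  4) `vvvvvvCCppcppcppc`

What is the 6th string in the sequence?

vvvvvvvvvvCCppcppcppcppcppc

Every step adds vv to the front and ppc to the end of the previous string.
From vvvvvvCCppcppcppc, 2 further steps: vvvvvvCCppcppcppc → vvvvvvvvCCppcppcppcppc → (answer).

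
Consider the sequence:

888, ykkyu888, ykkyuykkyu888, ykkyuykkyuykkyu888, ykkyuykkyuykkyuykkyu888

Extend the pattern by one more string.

ykkyuykkyuykkyuykkyuykkyu888

Each term is the previous one with ykkyu prepended.
So the next term is ykkyu·ykkyuykkyuykkyuykkyu888.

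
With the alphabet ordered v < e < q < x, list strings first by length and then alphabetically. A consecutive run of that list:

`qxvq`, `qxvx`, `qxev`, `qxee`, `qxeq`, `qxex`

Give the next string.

qxqv

Treat qxex as a base-4 numeral over the given alphabet and add one, carrying through any trailing x's.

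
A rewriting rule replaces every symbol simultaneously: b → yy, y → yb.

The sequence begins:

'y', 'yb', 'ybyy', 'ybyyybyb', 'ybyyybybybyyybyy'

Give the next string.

ybyyybybybyyybyyybyyybybybyyybyb

Applying the rule to each of the 16 symbols of ybyyybybybyyybyy gives the pieces yb yy yb yb yb yy yb yy yb yy yb yb yb yy yb yb, which concatenate to the answer.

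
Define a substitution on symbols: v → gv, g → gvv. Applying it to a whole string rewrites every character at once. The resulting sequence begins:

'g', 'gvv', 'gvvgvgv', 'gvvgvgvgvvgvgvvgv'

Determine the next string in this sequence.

Replace each of the 17 characters of gvvgvgvgvvgvgvvgv in place — gvv gv gv gvv gv gvv gv gvv gv gv gvv gv gvv gv gv gvv gv — and concatenate.

gvvgvgvgvvgvgvvgvgvvgvgvgvvgvgvvgvgvgvvgv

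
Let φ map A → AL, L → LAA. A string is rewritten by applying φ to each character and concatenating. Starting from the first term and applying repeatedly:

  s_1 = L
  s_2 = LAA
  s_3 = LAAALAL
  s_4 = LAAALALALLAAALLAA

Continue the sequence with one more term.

Rewriting the 17 symbols of LAAALALALLAAALLAA one by one yields LAA AL AL AL LAA AL LAA AL LAA LAA AL AL AL LAA LAA AL AL; concatenated:

LAAALALALLAAALLAAALLAALAAALALALLAALAAALAL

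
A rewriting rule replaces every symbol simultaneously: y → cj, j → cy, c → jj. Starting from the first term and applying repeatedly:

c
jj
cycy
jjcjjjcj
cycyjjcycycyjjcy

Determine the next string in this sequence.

Applying the rule to each of the 16 symbols of cycyjjcycycyjjcy gives the pieces jj cj jj cj cy cy jj cj jj cj jj cj cy cy jj cj, which concatenate to the answer.

jjcjjjcjcycyjjcjjjcjjjcjcycyjjcj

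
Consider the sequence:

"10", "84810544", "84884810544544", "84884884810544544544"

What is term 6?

s(k+1) = 848·s(k)·544, so each term gains 848 as a prefix and 544 as a suffix.
From 84884884810544544544, 2 further steps: 84884884810544544544 → 84884884884810544544544544 → (answer).

84884884884884810544544544544544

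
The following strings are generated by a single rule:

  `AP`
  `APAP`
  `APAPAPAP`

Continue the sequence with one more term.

Each string is two copies of the previous one concatenated.
Doubling APAPAPAP:

APAPAPAPAPAPAPAP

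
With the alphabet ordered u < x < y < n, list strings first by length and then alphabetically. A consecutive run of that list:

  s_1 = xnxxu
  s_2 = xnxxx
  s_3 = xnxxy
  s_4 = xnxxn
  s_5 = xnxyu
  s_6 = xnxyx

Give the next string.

xnxyy

Find the rightmost character of xnxyx below n, bump it to the next letter, and reset everything to its right to u.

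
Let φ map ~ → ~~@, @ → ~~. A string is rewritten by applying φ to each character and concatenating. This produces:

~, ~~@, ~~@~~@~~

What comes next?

Apply φ to ~~@~~@~~ symbol by symbol: ~→~~@, ~→~~@, @→~~, ~→~~@, ~→~~@, @→~~, ~→~~@, ~→~~@; joined: ~~@ ~~@ ~~ ~~@ ~~@ ~~ ~~@ ~~@.

~~@~~@~~~~@~~@~~~~@~~@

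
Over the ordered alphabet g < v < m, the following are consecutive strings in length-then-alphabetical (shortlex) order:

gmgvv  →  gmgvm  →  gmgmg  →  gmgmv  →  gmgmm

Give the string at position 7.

Advancing 2 positions from gmgmm through gmgmm → gmvgg reaches term 7.

gmvgv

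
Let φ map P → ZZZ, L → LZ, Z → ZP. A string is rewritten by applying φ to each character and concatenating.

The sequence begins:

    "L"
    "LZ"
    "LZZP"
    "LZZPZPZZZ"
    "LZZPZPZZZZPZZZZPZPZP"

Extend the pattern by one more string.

LZZPZPZZZZPZZZZPZPZPZPZZZZPZPZPZPZZZZPZZZZPZZZ

φ(LZZPZPZZZZPZZZZPZPZP) expands symbol-by-symbol to LZ ZP ZP ZZZ ZP ZZZ ZP ZP ZP ZP ZZZ ZP ZP ZP ZP ZZZ ZP ZZZ ZP ZZZ; joining the 20 pieces gives the next term.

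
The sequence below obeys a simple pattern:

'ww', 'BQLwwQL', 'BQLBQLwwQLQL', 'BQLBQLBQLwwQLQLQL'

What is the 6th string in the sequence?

Every step adds BQL to the front and QL to the end of the previous string.
From BQLBQLBQLwwQLQLQL, 2 further steps: BQLBQLBQLwwQLQLQL → BQLBQLBQLBQLwwQLQLQLQL → (answer).

BQLBQLBQLBQLBQLwwQLQLQLQLQL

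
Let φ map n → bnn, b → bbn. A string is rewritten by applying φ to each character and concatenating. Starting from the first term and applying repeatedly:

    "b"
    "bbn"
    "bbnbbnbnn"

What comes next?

Expanding bbnbbnbnn: b→bbn, b→bbn, n→bnn, b→bbn, b→bbn, n→bnn, b→bbn, n→bnn, n→bnn. Concatenated: bbn bbn bnn bbn bbn bnn bbn bnn bnn.

bbnbbnbnnbbnbbnbnnbbnbnnbnn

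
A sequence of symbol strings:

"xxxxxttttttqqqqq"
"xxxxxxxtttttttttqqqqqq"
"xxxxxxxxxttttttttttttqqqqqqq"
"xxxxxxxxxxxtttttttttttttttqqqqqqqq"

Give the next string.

xxxxxxxxxxxxxttttttttttttttttttqqqqqqqqq

Term n consists of 2n+1 x's, followed by 3n t's, followed by n+3 q's, where the shown terms are n = 2, 3, 4, 5.
For the next term, n = 6, so the run lengths are 13, 18, 9.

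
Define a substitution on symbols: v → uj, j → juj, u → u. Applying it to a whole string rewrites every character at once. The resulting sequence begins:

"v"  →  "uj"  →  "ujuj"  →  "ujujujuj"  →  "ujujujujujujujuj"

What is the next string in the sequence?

ujujujujujujujujujujujujujujujuj

Applying the rule to each of the 16 symbols of ujujujujujujujuj gives the pieces u juj u juj u juj u juj u juj u juj u juj u juj, which concatenate to the answer.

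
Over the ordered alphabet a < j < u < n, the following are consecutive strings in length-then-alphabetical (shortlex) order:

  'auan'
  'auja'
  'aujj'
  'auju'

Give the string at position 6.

auua

Stepping forward 2 times from auju: auju → aujn, then the target.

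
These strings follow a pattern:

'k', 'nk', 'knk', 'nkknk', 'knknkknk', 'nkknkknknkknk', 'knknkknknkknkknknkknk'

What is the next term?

nkknkknknkknkknknkknknkknkknknkknk

From term 3 onward, concatenate the second-to-last term with the last: k·nk = knk, nk·knk = nkknk, …
So term 8 is nkknkknknkknk·knknkknknkknkknknkknk.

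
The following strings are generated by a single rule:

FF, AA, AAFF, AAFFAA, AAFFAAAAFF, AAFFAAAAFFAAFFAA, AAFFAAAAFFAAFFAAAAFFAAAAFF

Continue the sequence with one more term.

AAFFAAAAFFAAFFAAAAFFAAAAFFAAFFAAAAFFAAFFAA

From term 3 onward, concatenate the last term with the second-to-last: AA·FF = AAFF, AAFF·AA = AAFFAA, …
Continuing: AAFFAAAAFFAAFFAAAAFFAAAAFF · AAFFAAAAFFAAFFAA gives term 8.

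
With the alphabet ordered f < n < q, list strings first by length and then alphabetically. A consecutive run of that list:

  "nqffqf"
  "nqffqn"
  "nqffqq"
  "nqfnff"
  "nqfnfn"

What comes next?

nqfnfq

Find the rightmost character of nqfnfn below q, bump it to the next letter, and reset everything to its right to f.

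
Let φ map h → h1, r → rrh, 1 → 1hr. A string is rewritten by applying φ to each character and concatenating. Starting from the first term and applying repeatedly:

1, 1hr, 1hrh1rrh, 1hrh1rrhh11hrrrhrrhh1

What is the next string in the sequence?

1hrh1rrhh11hrrrhrrhh1h11hr1hrh1rrhrrhrrhh1rrhrrhh1h11hr

Replace each of the 21 characters of 1hrh1rrhh11hrrrhrrhh1 in place — 1hr h1 rrh h1 1hr rrh rrh h1 h1 1hr 1hr h1 rrh rrh rrh h1 rrh rrh h1 h1 1hr — and concatenate.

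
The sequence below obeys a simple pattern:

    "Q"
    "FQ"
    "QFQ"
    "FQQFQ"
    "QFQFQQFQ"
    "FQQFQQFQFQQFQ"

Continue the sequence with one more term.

From term 3 onward, concatenate the second-to-last term with the last: Q·FQ = QFQ, FQ·QFQ = FQQFQ, …
So term 7 is QFQFQQFQ·FQQFQQFQFQQFQ.

QFQFQQFQFQQFQQFQFQQFQ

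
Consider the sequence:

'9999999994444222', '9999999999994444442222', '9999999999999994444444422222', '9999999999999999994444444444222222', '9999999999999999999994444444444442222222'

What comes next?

9999999999999999999999994444444444444422222222

Term n consists of 3n+3 9's, followed by 2n 4's, followed by n+1 2's, where the shown terms are n = 2, 3, 4, 5, 6.
For the next term, n = 7, so the run lengths are 24, 14, 8.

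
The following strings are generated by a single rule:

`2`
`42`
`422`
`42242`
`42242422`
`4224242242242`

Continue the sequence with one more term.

422424224224242242422

Each term (from the third on) is the previous term followed by the one before it: term 3 = 42·2 = 422.
So term 7 is 4224242242242·42242422.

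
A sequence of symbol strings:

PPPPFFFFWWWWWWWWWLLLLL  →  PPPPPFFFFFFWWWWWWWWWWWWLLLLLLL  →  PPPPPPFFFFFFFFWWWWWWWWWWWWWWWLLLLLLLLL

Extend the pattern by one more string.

Term n consists of n+1 P's, followed by 2n-2 F's, followed by 3n W's, followed by 2n-1 L's, where the shown terms are n = 3, 4, 5.
For the next term, n = 6, so the run lengths are 7, 10, 18, 11.

PPPPPPPFFFFFFFFFFWWWWWWWWWWWWWWWWWWLLLLLLLLLLL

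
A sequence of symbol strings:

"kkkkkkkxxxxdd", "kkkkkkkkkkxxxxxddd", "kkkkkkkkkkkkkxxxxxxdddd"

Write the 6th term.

kkkkkkkkkkkkkkkkkkkkkkxxxxxxxxxddddddd

Term n consists of 3n+1 k's, followed by n+2 x's, followed by n d's, where the shown terms are n = 2, 3, 4.
For term 6, n = 7, so the run lengths are 22, 9, 7.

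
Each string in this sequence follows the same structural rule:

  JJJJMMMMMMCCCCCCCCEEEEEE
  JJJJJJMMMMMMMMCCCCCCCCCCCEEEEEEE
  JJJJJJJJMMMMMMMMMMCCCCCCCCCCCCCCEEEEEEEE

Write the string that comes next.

JJJJJJJJJJMMMMMMMMMMMMCCCCCCCCCCCCCCCCCEEEEEEEEE

Reading off run lengths: J runs 4, 6, 8; M runs 6, 8, 10; C runs 8, 11, 14; E runs 6, 7, 8 — each is linear in n, where the shown terms are n = 3, 4, 5.
At n = 6 the blocks have lengths 10, 12, 17, 9.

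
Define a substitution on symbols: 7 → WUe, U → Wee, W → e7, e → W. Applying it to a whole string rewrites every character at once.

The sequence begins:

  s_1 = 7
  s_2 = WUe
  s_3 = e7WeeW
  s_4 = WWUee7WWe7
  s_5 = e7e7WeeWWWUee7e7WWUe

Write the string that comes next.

φ(e7e7WeeWWWUee7e7WWUe) expands symbol-by-symbol to W WUe W WUe e7 W W e7 e7 e7 Wee W W WUe W WUe e7 e7 Wee W; joining the 20 pieces gives the next term.

WWUeWWUee7WWe7e7e7WeeWWWUeWWUee7e7WeeW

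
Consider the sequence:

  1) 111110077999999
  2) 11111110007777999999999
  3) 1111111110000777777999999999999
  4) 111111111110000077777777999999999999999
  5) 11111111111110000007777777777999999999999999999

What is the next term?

1111111111111110000000777777777777999999999999999999999

Each string has the form 1^{2n+3} 0^{n+1} 7^{2n} 9^{3n+3} (n = 1, 2, …).
At n = 6 the blocks have lengths 15, 7, 12, 21.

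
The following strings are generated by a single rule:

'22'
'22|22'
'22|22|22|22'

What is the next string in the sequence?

22|22|22|22|22|22|22|22

Every step duplicates the string with '|' between the halves.
So the next term is two copies of 22|22|22|22 with '|' between the halves.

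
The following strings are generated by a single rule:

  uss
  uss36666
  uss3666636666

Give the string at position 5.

uss36666366663666636666

Every step adds 36666 to the end: s(k+1) = s(k)·36666.
From uss3666636666, 2 further steps: uss3666636666 → uss366663666636666 → (answer).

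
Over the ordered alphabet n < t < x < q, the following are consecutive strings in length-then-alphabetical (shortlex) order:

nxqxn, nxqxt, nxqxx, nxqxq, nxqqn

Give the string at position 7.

Stepping forward 2 times from nxqqn: nxqqn → nxqqt, then the target.

nxqqx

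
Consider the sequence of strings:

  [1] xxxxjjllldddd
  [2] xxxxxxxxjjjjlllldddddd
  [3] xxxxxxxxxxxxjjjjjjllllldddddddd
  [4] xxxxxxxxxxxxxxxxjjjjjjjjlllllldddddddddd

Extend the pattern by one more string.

The n-th term is 4n x's then 2n j's then n+2 l's then 2n+2 d's (n = 1, 2, …).
At n = 5 the blocks have lengths 20, 10, 7, 12.

xxxxxxxxxxxxxxxxxxxxjjjjjjjjjjllllllldddddddddddd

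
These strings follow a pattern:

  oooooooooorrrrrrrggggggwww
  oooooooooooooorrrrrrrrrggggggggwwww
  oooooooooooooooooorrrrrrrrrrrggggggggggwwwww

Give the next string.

Reading off run lengths: o runs 10, 14, 18; r runs 7, 9, 11; g runs 6, 8, 10; w runs 3, 4, 5 — each is linear in n, where the shown terms are n = 3, 4, 5.
At n = 6 the blocks have lengths 22, 13, 12, 6.

oooooooooooooooooooooorrrrrrrrrrrrrggggggggggggwwwwww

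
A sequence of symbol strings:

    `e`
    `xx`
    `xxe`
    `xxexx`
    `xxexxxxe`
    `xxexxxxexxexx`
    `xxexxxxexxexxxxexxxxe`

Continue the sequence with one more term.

Each term (from the third on) is the previous term followed by the one before it: term 3 = xx·e = xxe.
So term 8 is xxexxxxexxexxxxexxxxe·xxexxxxexxexx.

xxexxxxexxexxxxexxxxexxexxxxexxexx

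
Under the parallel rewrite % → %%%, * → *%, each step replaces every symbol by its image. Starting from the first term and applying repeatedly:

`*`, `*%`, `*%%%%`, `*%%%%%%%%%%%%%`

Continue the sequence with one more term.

Applying the rule to each of the 14 symbols of *%%%%%%%%%%%%% gives the pieces *% %%% %%% %%% %%% %%% %%% %%% %%% %%% %%% %%% %%% %%%, which concatenate to the answer.

*%%%%%%%%%%%%%%%%%%%%%%%%%%%%%%%%%%%%%%%%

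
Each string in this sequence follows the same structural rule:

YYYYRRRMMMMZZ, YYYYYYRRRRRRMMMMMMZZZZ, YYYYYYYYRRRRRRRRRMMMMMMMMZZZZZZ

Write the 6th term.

YYYYYYYYYYYYYYRRRRRRRRRRRRRRRRRRMMMMMMMMMMMMMMZZZZZZZZZZZZ

Each string has the form Y^{2n+2} R^{3n} M^{2n+2} Z^{2n} (n = 1, 2, …).
Setting n = 6 gives 14, 18, 14, 12 characters in each block.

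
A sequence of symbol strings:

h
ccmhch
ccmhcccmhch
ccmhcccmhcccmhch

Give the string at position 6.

Every step adds ccmhc at the front: s(k+1) = ccmhc·s(k).
From ccmhcccmhcccmhch, 2 further steps: ccmhcccmhcccmhch → ccmhcccmhcccmhcccmhch → (answer).

ccmhcccmhcccmhcccmhcccmhch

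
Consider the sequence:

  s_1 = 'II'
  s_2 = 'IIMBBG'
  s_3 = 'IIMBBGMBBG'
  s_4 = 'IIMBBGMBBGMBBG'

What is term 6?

The strings grow by a fixed suffix MBBG each time.
From IIMBBGMBBGMBBG, 2 further steps: IIMBBGMBBGMBBG → IIMBBGMBBGMBBGMBBG → (answer).

IIMBBGMBBGMBBGMBBGMBBG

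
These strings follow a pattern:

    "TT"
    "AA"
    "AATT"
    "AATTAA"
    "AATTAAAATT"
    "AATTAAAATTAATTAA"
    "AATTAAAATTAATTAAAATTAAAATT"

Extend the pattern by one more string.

AATTAAAATTAATTAAAATTAAAATTAATTAAAATTAATTAA

This is a Fibonacci-style word recurrence s(k) = s(k−1)·s(k−2): e.g. AA·TT = AATT.
Continuing: AATTAAAATTAATTAAAATTAAAATT · AATTAAAATTAATTAA gives term 8.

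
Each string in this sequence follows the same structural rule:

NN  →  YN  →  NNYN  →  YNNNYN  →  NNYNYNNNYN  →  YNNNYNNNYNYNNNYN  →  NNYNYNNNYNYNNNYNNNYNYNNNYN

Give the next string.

YNNNYNNNYNYNNNYNNNYNYNNNYNYNNNYNNNYNYNNNYN

From term 3 onward, concatenate the second-to-last term with the last: NN·YN = NNYN, YN·NNYN = YNNNYN, …
The next term joins YNNNYNNNYNYNNNYN and NNYNYNNNYNYNNNYNNNYNYNNNYN.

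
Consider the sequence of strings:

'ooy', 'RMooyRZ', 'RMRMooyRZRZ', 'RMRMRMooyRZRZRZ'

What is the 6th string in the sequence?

RMRMRMRMRMooyRZRZRZRZRZ

Every step adds RM to the front and RZ to the end of the previous string.
From RMRMRMooyRZRZRZ, 2 further steps: RMRMRMooyRZRZRZ → RMRMRMRMooyRZRZRZRZ → (answer).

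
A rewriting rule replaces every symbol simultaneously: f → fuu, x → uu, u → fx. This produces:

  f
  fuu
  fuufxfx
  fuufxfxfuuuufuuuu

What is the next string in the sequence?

fuufxfxfuuuufuuuufuufxfxfxfxfuufxfxfxfx

Applying the rule to each of the 17 symbols of fuufxfxfuuuufuuuu gives the pieces fuu fx fx fuu uu fuu uu fuu fx fx fx fx fuu fx fx fx fx, which concatenate to the answer.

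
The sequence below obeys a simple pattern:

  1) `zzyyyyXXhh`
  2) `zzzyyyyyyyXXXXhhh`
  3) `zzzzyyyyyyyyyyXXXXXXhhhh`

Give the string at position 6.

zzzzzzzyyyyyyyyyyyyyyyyyyyXXXXXXXXXXXXhhhhhhh

The n-th term is n+1 z's then 3n+1 y's then 2n X's then n+1 h's (n = 1, 2, …).
For term 6, n = 6, so the run lengths are 7, 19, 12, 7.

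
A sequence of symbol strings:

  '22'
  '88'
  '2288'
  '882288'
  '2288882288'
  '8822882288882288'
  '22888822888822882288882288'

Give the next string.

This is a Fibonacci-style word recurrence s(k) = s(k−2)·s(k−1): e.g. 22·88 = 2288.
The next term joins 8822882288882288 and 22888822888822882288882288.

882288228888228822888822888822882288882288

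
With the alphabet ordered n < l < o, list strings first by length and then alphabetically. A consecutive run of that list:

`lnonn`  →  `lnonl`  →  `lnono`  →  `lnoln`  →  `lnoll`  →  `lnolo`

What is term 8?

lnool

Continuing the enumeration 2 steps past lnolo: lnolo → lnoon → (answer).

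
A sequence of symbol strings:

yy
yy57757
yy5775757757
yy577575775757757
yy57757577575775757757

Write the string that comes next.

The strings grow by a fixed suffix 57757 each time.
Applying this once more to yy57757577575775757757:

yy5775757757577575775757757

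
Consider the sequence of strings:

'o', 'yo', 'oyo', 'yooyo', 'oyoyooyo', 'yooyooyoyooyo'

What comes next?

oyoyooyoyooyooyoyooyo

This is a Fibonacci-style word recurrence s(k) = s(k−2)·s(k−1): e.g. o·yo = oyo.
So term 7 is oyoyooyo·yooyooyoyooyo.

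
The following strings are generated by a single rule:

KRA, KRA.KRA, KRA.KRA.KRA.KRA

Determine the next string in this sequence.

KRA.KRA.KRA.KRA.KRA.KRA.KRA.KRA

Each string is two copies of the previous one joined by '.'.
So the next term is two copies of KRA.KRA.KRA.KRA with '.' between the halves.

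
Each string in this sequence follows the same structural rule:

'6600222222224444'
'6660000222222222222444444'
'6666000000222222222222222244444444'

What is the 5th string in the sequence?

6666660000000000222222222222222222222222444444444444

Reading off run lengths: 6 runs 2, 3, 4; 0 runs 2, 4, 6; 2 runs 8, 12, 16; 4 runs 4, 6, 8 — each is linear in n, where the shown terms are n = 2, 3, 4.
Setting n = 6 gives 6, 10, 24, 12 characters in each block.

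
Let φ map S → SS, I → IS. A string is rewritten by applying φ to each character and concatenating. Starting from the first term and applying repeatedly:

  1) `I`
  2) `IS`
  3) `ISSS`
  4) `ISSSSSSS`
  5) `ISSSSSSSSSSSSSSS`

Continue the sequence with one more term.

Rewriting the 16 symbols of ISSSSSSSSSSSSSSS one by one yields IS SS SS SS SS SS SS SS SS SS SS SS SS SS SS SS; concatenated:

ISSSSSSSSSSSSSSSSSSSSSSSSSSSSSSS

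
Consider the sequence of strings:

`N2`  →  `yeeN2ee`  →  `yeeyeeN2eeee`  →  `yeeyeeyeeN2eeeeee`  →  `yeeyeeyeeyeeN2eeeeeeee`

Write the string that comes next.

Each term wraps the previous one in yee on the left and ee on the right.
Applying this once more to yeeyeeyeeyeeN2eeeeeeee:

yeeyeeyeeyeeyeeN2eeeeeeeeee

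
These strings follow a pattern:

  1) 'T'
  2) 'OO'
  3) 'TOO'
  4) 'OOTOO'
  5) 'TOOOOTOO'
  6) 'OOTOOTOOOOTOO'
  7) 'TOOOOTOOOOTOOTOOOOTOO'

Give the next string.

OOTOOTOOOOTOOTOOOOTOOOOTOOTOOOOTOO

Each term (from the third on) is the two preceding terms concatenated in order: term 3 = T·OO = TOO.
Continuing: OOTOOTOOOOTOO · TOOOOTOOOOTOOTOOOOTOO gives term 8.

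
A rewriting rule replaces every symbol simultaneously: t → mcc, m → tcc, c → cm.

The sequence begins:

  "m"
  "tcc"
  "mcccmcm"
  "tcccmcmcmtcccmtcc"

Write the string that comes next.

mcccmcmcmtcccmtcccmtccmcccmcmcmtccmcccmcm

φ(tcccmcmcmtcccmtcc) expands symbol-by-symbol to mcc cm cm cm tcc cm tcc cm tcc mcc cm cm cm tcc mcc cm cm; joining the 17 pieces gives the next term.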